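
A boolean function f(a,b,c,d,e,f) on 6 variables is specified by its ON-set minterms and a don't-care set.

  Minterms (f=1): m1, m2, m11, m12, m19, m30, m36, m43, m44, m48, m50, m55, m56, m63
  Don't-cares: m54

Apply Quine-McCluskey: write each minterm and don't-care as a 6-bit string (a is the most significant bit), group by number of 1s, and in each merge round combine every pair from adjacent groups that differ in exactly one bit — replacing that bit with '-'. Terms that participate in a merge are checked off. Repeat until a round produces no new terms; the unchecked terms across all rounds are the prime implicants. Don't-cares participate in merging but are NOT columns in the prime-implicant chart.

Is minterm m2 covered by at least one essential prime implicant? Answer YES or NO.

Round 0: 000001 000010 001011✓ 001100✓ 010011 011110 100100✓ 101011✓ 101100✓ 110000✓ 110010✓ 110110✓ 110111✓ 111000✓ 111111✓
Round 1: -01011 -01100 10-100 11-000 11-111 110-10 1100-0 11011-
PIs = {-01011, -01100, 000001, 000010, 010011, 011110, 10-100, 11-000, 11-111, 110-10, 1100-0, 11011-}
Coverage chart:
  m1: 000001 ←essential
  m2: 000010 ←essential
  m11: -01011 ←essential
  m12: -01100 ←essential
  m19: 010011 ←essential
  m30: 011110 ←essential
  m36: 10-100 ←essential
  m43: -01011 ←essential
  m44: -01100,10-100
  m48: 11-000,1100-0
  m50: 110-10,1100-0
  m55: 11-111,11011-
  m56: 11-000 ←essential
  m63: 11-111 ←essential
Essential: -01011, -01100, 000001, 000010, 010011, 011110, 10-100, 11-000, 11-111

YES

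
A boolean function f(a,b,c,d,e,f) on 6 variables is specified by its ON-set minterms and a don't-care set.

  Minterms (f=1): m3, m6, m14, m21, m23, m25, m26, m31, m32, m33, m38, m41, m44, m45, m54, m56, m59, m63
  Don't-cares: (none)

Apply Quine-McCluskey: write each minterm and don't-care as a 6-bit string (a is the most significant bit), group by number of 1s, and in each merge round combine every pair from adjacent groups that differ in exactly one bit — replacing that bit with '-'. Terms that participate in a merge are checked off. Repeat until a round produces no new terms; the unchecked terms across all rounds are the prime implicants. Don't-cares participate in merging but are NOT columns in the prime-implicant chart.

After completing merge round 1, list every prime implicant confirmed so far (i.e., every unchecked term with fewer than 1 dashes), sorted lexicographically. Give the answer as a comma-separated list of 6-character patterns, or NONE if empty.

Round 0: 000011 000110✓ 001110✓ 010101✓ 010111✓ 011001 011010 011111✓ 100000✓ 100001✓ 100110✓ 101001✓ 101100✓ 101101✓ 110110✓ 111000 111011✓ 111111✓
Round 1: -00110 -11111 00-110 01-111 0101-1 1-0110 10-001 10000- 101-01 10110- 111-11
PIs = {-00110, -11111, 00-110, 000011, 01-111, 0101-1, 011001, 011010, 1-0110, 10-001, 10000-, 101-01, 10110-, 111-11, 111000}

000011, 011001, 011010, 111000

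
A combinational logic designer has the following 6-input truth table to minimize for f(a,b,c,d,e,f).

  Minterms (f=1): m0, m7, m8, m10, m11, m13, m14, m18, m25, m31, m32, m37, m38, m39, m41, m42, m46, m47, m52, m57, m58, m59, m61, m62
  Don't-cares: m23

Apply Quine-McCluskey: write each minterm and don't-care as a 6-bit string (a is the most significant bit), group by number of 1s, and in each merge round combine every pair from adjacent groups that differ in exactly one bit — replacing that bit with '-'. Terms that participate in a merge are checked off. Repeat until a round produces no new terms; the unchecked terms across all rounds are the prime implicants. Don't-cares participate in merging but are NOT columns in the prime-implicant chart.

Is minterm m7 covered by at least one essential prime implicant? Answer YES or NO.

size-2^0 implicants → 000000(✓)  000111(✓)  001000(✓)  001010(✓)  001011(✓)  001101  001110(✓)  010010  010111(✓)  011001(✓)  011111(✓)  100000(✓)  100101(✓)  100110(✓)  100111(✓)  101001(✓)  101010(✓)  101110(✓)  101111(✓)  110100  111001(✓)  111010(✓)  111011(✓)  111101(✓)  111110(✓)
size-2^1 implicants → -00000  -00111  -01010(✓)  -01110(✓)  -11001  0-0111  00-000  001-10(✓)  0010-0  00101-  01-111  1-1001  1-1010(✓)  1-1110(✓)  10-110(✓)  10-111(✓)  1001-1  10011-(✓)  101-10(✓)  10111-(✓)  111-01  111-10(✓)  1110-1  11101-
size-2^2 implicants → -01-10  1-1-10  10-11-
Unchecked terms (primes): -00000, -00111, -01-10, -11001, 0-0111, 00-000, 0010-0, 00101-, 001101, 01-111, 010010, 1-1-10, 1-1001, 10-11-, 1001-1, 110100, 111-01, 1110-1, 11101-
Minterm coverage:
  m0 ⊆ -00000,00-000
  m7 ⊆ -00111,0-0111
  m8 ⊆ 00-000,0010-0
  m10 ⊆ -01-10,0010-0,00101-
  m11 ⊆ 00101- [E]
  m13 ⊆ 001101 [E]
  m14 ⊆ -01-10 [E]
  m18 ⊆ 010010 [E]
  m25 ⊆ -11001 [E]
  m31 ⊆ 01-111 [E]
  m32 ⊆ -00000 [E]
  m37 ⊆ 1001-1 [E]
  m38 ⊆ 10-11- [E]
  m39 ⊆ -00111,10-11-,1001-1
  m41 ⊆ 1-1001 [E]
  m42 ⊆ -01-10,1-1-10
  m46 ⊆ -01-10,1-1-10,10-11-
  m47 ⊆ 10-11- [E]
  m52 ⊆ 110100 [E]
  m57 ⊆ -11001,1-1001,111-01,1110-1
  m58 ⊆ 1-1-10,11101-
  m59 ⊆ 1110-1,11101-
  m61 ⊆ 111-01 [E]
  m62 ⊆ 1-1-10 [E]
E = {-00000, -01-10, -11001, 00101-, 001101, 01-111, 010010, 1-1-10, 1-1001, 10-11-, 1001-1, 110100, 111-01}

NO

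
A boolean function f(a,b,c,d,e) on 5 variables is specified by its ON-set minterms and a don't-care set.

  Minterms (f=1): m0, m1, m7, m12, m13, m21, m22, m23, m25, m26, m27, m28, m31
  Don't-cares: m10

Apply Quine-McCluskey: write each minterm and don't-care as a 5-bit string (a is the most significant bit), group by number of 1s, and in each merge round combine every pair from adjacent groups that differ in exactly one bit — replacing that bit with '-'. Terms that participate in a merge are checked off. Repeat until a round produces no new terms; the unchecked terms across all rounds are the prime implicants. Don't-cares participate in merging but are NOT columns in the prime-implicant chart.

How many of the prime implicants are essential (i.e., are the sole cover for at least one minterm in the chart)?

Round 0: 00000✓ 00001✓ 00111✓ 01010✓ 01100✓ 01101✓ 10101✓ 10110✓ 10111✓ 11001✓ 11010✓ 11011✓ 11100✓ 11111✓
Round 1: -0111 -1010 -1100 0000- 0110- 1-111 101-1 1011- 11-11 110-1 1101-
PIs = {-0111, -1010, -1100, 0000-, 0110-, 1-111, 101-1, 1011-, 11-11, 110-1, 1101-}
Coverage chart:
  m0: 0000- ←essential
  m1: 0000- ←essential
  m7: -0111 ←essential
  m12: -1100,0110-
  m13: 0110- ←essential
  m21: 101-1 ←essential
  m22: 1011- ←essential
  m23: -0111,1-111,101-1,1011-
  m25: 110-1 ←essential
  m26: -1010,1101-
  m27: 11-11,110-1,1101-
  m28: -1100 ←essential
  m31: 1-111,11-11
Essential: -0111, -1100, 0000-, 0110-, 101-1, 1011-, 110-1

7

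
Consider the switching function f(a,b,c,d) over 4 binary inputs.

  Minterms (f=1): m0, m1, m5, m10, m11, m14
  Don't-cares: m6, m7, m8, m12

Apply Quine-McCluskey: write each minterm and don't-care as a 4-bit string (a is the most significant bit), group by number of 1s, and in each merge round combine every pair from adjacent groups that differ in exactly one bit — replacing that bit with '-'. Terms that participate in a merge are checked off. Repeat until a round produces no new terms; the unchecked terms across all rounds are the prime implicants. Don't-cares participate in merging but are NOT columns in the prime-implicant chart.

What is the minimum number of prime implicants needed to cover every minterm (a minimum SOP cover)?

size-2^0 implicants → 0000(✓)  0001(✓)  0101(✓)  0110(✓)  0111(✓)  1000(✓)  1010(✓)  1011(✓)  1100(✓)  1110(✓)
size-2^1 implicants → -000  -110  0-01  000-  01-1  011-  1-00(✓)  1-10(✓)  10-0(✓)  101-  11-0(✓)
size-2^2 implicants → 1--0
Unchecked terms (primes): -000, -110, 0-01, 000-, 01-1, 011-, 1--0, 101-
Minterm coverage:
  m0 ⊆ -000,000-
  m1 ⊆ 0-01,000-
  m5 ⊆ 0-01,01-1
  m10 ⊆ 1--0,101-
  m11 ⊆ 101- [E]
  m14 ⊆ -110,1--0
E = {101-}
Petrick residual → -000, -110, 0-01
Cover = b'c'd' + bcd' + a'c'd + ab'c  |cover|=4

4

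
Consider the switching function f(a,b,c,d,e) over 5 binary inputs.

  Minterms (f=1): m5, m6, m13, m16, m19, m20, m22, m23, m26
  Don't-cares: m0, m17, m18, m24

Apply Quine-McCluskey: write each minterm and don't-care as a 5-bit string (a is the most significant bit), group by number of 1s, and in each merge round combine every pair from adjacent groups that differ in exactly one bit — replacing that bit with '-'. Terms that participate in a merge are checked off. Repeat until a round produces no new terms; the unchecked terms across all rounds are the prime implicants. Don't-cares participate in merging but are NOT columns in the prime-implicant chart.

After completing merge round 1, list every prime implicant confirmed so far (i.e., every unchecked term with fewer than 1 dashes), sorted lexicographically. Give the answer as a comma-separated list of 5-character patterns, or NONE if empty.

size-2^0 implicants → 00000(✓)  00101(✓)  00110(✓)  01101(✓)  10000(✓)  10001(✓)  10010(✓)  10011(✓)  10100(✓)  10110(✓)  10111(✓)  11000(✓)  11010(✓)
size-2^1 implicants → -0000  -0110  0-101  1-000(✓)  1-010(✓)  10-00(✓)  10-10(✓)  10-11(✓)  100-0(✓)  100-1(✓)  1000-(✓)  1001-(✓)  101-0(✓)  1011-(✓)  110-0(✓)
size-2^2 implicants → 1-0-0  10--0  10-1-  100--
Unchecked terms (primes): -0000, -0110, 0-101, 1-0-0, 10--0, 10-1-, 100--

NONE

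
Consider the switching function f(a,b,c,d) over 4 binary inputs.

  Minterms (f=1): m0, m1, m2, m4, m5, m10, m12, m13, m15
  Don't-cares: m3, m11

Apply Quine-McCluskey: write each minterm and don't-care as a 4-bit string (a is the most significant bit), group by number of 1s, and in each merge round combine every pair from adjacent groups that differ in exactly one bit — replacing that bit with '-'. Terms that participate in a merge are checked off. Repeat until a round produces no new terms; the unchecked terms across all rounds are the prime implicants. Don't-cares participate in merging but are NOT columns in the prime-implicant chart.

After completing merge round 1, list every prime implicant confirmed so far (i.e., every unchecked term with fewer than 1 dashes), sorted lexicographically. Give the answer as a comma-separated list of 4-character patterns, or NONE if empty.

NONE

[col 0] 0000*, 0001*, 0010*, 0011*, 0100*, 0101*, 1010*, 1011*, 1100*, 1101*, 1111*
[col 1] -010*, -011*, -100*, -101*, 0-00*, 0-01*, 00-0*, 00-1*, 000-*, 001-*, 010-*, 1-11, 101-*, 11-1, 110-*
[col 2] -01-, -10-, 0-0-, 00--
Prime implicants: -01-, -10-, 0-0-, 00--, 1-11, 11-1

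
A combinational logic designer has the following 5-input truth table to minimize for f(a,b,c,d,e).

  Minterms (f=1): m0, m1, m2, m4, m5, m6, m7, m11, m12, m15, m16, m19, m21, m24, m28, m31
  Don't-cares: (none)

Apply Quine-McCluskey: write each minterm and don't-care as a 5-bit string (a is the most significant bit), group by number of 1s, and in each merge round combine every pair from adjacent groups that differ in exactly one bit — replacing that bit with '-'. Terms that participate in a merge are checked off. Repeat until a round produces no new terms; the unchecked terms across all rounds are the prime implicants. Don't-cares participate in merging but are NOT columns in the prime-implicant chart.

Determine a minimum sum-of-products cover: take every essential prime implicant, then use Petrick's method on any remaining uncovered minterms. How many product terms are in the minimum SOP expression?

[col 0] 00000*, 00001*, 00010*, 00100*, 00101*, 00110*, 00111*, 01011*, 01100*, 01111*, 10000*, 10011, 10101*, 11000*, 11100*, 11111*
[col 1] -0000, -0101, -1100, -1111, 0-100, 0-111, 00-00*, 00-01*, 00-10*, 000-0*, 0000-*, 001-0*, 001-1*, 0010-*, 0011-*, 01-11, 1-000, 11-00
[col 2] 00--0, 00-0-, 001--
Prime implicants: -0000, -0101, -1100, -1111, 0-100, 0-111, 00--0, 00-0-, 001--, 01-11, 1-000, 10011, 11-00
PI chart (minterm → PIs covering it):
  0 | -0000,00--0,00-0-
  1 | 00-0-  (sole → essential)
  2 | 00--0  (sole → essential)
  4 | 0-100,00--0,00-0-,001--
  5 | -0101,00-0-,001--
  6 | 00--0,001--
  7 | 0-111,001--
  11 | 01-11  (sole → essential)
  12 | -1100,0-100
  15 | -1111,0-111,01-11
  16 | -0000,1-000
  19 | 10011  (sole → essential)
  21 | -0101  (sole → essential)
  24 | 1-000,11-00
  28 | -1100,11-00
  31 | -1111  (sole → essential)
Essential prime implicants: -0101, -1111, 00--0, 00-0-, 01-11, 10011
Petrick residual → -1100, 0-111, 1-000
Minimum SOP uses 9 PIs: b'cd'e + bcd'e' + bcde + a'cde + a'b'e' + a'b'd' + a'bde + ac'd'e' + ab'c'de

9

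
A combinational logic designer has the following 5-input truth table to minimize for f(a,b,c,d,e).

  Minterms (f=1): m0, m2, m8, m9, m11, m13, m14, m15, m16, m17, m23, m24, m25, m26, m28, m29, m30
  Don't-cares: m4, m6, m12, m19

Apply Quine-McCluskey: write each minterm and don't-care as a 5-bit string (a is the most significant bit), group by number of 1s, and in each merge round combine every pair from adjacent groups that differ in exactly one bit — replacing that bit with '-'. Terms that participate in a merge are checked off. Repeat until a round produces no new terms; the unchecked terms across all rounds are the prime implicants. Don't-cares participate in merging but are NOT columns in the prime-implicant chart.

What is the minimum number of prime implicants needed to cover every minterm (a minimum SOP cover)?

[col 0] 00000*, 00010*, 00100*, 00110*, 01000*, 01001*, 01011*, 01100*, 01101*, 01110*, 01111*, 10000*, 10001*, 10011*, 10111*, 11000*, 11001*, 11010*, 11100*, 11101*, 11110*
[col 1] -0000*, -1000*, -1001*, -1100*, -1101*, -1110*, 0-000*, 0-100*, 0-110*, 00-00*, 00-10*, 000-0*, 001-0*, 01-00*, 01-01*, 01-11*, 010-1*, 0100-*, 011-0*, 011-1*, 0110-*, 0111-*, 1-000*, 1-001*, 10-11, 100-1, 1000-*, 11-00*, 11-01*, 11-10*, 110-0*, 1100-*, 111-0*, 1110-*
[col 2] --000, -1-00*, -1-01*, -100-*, -11-0, -110-*, 0--00, 0-1-0, 00--0, 01--1, 01-0-*, 011--, 1-00-, 11--0, 11-0-*
[col 3] -1-0-
Prime implicants: --000, -1-0-, -11-0, 0--00, 0-1-0, 00--0, 01--1, 011--, 1-00-, 10-11, 100-1, 11--0
PI chart (minterm → PIs covering it):
  0 | --000,0--00,00--0
  2 | 00--0  (sole → essential)
  8 | --000,-1-0-,0--00
  9 | -1-0-,01--1
  11 | 01--1  (sole → essential)
  13 | -1-0-,01--1,011--
  14 | -11-0,0-1-0,011--
  15 | 01--1,011--
  16 | --000,1-00-
  17 | 1-00-,100-1
  23 | 10-11  (sole → essential)
  24 | --000,-1-0-,1-00-,11--0
  25 | -1-0-,1-00-
  26 | 11--0  (sole → essential)
  28 | -1-0-,-11-0,11--0
  29 | -1-0-  (sole → essential)
  30 | -11-0,11--0
Essential prime implicants: -1-0-, 00--0, 01--1, 10-11, 11--0
Petrick residual → -11-0, 1-00-
Minimum SOP uses 7 PIs: bd' + bce' + a'b'e' + a'be + ac'd' + ab'de + abe'

7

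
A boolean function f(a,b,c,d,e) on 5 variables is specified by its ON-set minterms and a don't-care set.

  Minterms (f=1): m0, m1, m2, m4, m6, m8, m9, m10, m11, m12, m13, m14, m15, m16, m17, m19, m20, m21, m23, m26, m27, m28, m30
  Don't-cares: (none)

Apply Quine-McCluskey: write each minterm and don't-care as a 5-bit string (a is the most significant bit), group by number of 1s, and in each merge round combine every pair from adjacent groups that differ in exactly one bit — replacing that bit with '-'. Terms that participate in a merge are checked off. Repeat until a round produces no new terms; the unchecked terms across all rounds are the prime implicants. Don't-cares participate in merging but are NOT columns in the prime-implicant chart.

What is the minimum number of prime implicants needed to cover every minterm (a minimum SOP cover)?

7

Round 0: 00000✓ 00001✓ 00010✓ 00100✓ 00110✓ 01000✓ 01001✓ 01010✓ 01011✓ 01100✓ 01101✓ 01110✓ 01111✓ 10000✓ 10001✓ 10011✓ 10100✓ 10101✓ 10111✓ 11010✓ 11011✓ 11100✓ 11110✓
Round 1: -0000✓ -0001✓ -0100✓ -1010✓ -1011✓ -1100✓ -1110✓ 0-000✓ 0-001✓ 0-010✓ 0-100✓ 0-110✓ 00-00✓ 00-10✓ 000-0✓ 0000-✓ 001-0✓ 01-00✓ 01-01✓ 01-10✓ 01-11✓ 010-0✓ 010-1✓ 0100-✓ 0101-✓ 011-0✓ 011-1✓ 0110-✓ 0111-✓ 1-011 1-100✓ 10-00✓ 10-01✓ 10-11✓ 100-1✓ 1000-✓ 101-1✓ 1010-✓ 11-10✓ 1101-✓ 111-0✓
Round 2: --100 -0-00 -000- -1-10 -101- -11-0 0--00✓ 0--10✓ 0-0-0✓ 0-00- 0-1-0✓ 00--0✓ 01--0✓ 01--1✓ 01-0-✓ 01-1-✓ 010--✓ 011--✓ 10--1 10-0-
Round 3: 0---0 01---
PIs = {--100, -0-00, -000-, -1-10, -101-, -11-0, 0---0, 0-00-, 01---, 1-011, 10--1, 10-0-}
Coverage chart:
  m0: -0-00,-000-,0---0,0-00-
  m1: -000-,0-00-
  m2: 0---0 ←essential
  m4: --100,-0-00,0---0
  m6: 0---0 ←essential
  m8: 0---0,0-00-,01---
  m9: 0-00-,01---
  m10: -1-10,-101-,0---0,01---
  m11: -101-,01---
  m12: --100,-11-0,0---0,01---
  m13: 01--- ←essential
  m14: -1-10,-11-0,0---0,01---
  m15: 01--- ←essential
  m16: -0-00,-000-,10-0-
  m17: -000-,10--1,10-0-
  m19: 1-011,10--1
  m20: --100,-0-00,10-0-
  m21: 10--1,10-0-
  m23: 10--1 ←essential
  m26: -1-10,-101-
  m27: -101-,1-011
  m28: --100,-11-0
  m30: -1-10,-11-0
Essential: 0---0, 01---, 10--1
Petrick residual → --100, -000-, -1-10, -101-
Min cover (7 terms): cd'e' + b'c'd' + bde' + bc'd + a'e' + a'b + ab'e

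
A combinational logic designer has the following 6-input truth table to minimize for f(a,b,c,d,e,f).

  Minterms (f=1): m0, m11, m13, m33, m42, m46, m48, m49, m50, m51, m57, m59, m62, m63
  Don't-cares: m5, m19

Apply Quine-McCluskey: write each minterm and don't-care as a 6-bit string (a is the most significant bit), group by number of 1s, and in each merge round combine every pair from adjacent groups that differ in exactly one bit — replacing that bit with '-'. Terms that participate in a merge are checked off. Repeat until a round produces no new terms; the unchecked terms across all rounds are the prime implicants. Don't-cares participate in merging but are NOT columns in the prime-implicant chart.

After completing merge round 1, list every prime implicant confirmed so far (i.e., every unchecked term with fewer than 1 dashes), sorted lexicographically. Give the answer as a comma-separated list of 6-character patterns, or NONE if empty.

000000, 001011

Round 0: 000000 000101✓ 001011 001101✓ 010011✓ 100001✓ 101010✓ 101110✓ 110000✓ 110001✓ 110010✓ 110011✓ 111001✓ 111011✓ 111110✓ 111111✓
Round 1: -10011 00-101 1-0001 1-1110 101-10 11-001✓ 11-011✓ 1100-0✓ 1100-1✓ 11000-✓ 11001-✓ 111-11 1110-1✓ 11111-
Round 2: 11-0-1 1100--
PIs = {-10011, 00-101, 000000, 001011, 1-0001, 1-1110, 101-10, 11-0-1, 1100--, 111-11, 11111-}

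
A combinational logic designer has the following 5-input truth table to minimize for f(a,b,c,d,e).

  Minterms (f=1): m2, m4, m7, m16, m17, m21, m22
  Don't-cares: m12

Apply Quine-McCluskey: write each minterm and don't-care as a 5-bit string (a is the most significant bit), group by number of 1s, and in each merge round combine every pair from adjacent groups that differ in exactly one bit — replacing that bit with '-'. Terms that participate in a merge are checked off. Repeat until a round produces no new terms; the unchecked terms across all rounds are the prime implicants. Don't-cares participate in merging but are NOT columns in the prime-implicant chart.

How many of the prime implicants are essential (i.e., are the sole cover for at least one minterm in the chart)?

size-2^0 implicants → 00010  00100(✓)  00111  01100(✓)  10000(✓)  10001(✓)  10101(✓)  10110
size-2^1 implicants → 0-100  10-01  1000-
Unchecked terms (primes): 0-100, 00010, 00111, 10-01, 1000-, 10110
Minterm coverage:
  m2 ⊆ 00010 [E]
  m4 ⊆ 0-100 [E]
  m7 ⊆ 00111 [E]
  m16 ⊆ 1000- [E]
  m17 ⊆ 10-01,1000-
  m21 ⊆ 10-01 [E]
  m22 ⊆ 10110 [E]
E = {0-100, 00010, 00111, 10-01, 1000-, 10110}

6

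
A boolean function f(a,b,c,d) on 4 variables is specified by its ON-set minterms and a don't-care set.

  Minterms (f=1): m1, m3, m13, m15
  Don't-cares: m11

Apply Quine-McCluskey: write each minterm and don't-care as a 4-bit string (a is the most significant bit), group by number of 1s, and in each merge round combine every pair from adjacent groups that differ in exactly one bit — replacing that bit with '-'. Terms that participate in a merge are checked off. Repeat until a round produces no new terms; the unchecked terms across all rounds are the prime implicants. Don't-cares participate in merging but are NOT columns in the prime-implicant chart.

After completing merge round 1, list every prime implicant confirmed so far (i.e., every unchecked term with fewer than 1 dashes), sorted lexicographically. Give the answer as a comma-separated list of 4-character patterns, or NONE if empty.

NONE

size-2^0 implicants → 0001(✓)  0011(✓)  1011(✓)  1101(✓)  1111(✓)
size-2^1 implicants → -011  00-1  1-11  11-1
Unchecked terms (primes): -011, 00-1, 1-11, 11-1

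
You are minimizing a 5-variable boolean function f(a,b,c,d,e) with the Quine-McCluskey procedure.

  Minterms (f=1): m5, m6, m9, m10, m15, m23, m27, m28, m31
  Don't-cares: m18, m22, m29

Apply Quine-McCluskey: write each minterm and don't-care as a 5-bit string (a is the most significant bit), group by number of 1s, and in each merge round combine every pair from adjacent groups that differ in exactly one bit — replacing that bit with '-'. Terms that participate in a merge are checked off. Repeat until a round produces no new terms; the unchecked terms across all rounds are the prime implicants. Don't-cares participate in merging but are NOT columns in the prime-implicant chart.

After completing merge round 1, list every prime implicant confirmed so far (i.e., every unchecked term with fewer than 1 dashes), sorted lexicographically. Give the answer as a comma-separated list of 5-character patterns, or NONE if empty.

00101, 01001, 01010

Round 0: 00101 00110✓ 01001 01010 01111✓ 10010✓ 10110✓ 10111✓ 11011✓ 11100✓ 11101✓ 11111✓
Round 1: -0110 -1111 1-111 10-10 1011- 11-11 111-1 1110-
PIs = {-0110, -1111, 00101, 01001, 01010, 1-111, 10-10, 1011-, 11-11, 111-1, 1110-}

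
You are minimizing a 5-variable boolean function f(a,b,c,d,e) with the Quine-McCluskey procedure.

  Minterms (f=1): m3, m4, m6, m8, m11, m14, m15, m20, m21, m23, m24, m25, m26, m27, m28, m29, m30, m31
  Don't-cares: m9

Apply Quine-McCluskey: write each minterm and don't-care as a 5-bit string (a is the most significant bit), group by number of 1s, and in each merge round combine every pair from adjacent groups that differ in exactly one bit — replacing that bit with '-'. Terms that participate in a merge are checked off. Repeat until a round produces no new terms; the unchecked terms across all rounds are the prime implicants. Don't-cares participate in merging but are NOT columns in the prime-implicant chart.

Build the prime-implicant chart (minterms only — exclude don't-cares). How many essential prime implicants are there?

4

size-2^0 implicants → 00011(✓)  00100(✓)  00110(✓)  01000(✓)  01001(✓)  01011(✓)  01110(✓)  01111(✓)  10100(✓)  10101(✓)  10111(✓)  11000(✓)  11001(✓)  11010(✓)  11011(✓)  11100(✓)  11101(✓)  11110(✓)  11111(✓)
size-2^1 implicants → -0100  -1000(✓)  -1001(✓)  -1011(✓)  -1110(✓)  -1111(✓)  0-011  0-110  001-0  01-11(✓)  010-1(✓)  0100-(✓)  0111-(✓)  1-100(✓)  1-101(✓)  1-111(✓)  101-1(✓)  1010-(✓)  11-00(✓)  11-01(✓)  11-10(✓)  11-11(✓)  110-0(✓)  110-1(✓)  1100-(✓)  1101-(✓)  111-0(✓)  111-1(✓)  1110-(✓)  1111-(✓)
size-2^2 implicants → -1-11  -10-1  -100-  -111-  1-1-1  1-10-  11--0(✓)  11--1(✓)  11-0-(✓)  11-1-(✓)  110--(✓)  111--(✓)
size-2^3 implicants → 11---
Unchecked terms (primes): -0100, -1-11, -10-1, -100-, -111-, 0-011, 0-110, 001-0, 1-1-1, 1-10-, 11---
Minterm coverage:
  m3 ⊆ 0-011 [E]
  m4 ⊆ -0100,001-0
  m6 ⊆ 0-110,001-0
  m8 ⊆ -100- [E]
  m11 ⊆ -1-11,-10-1,0-011
  m14 ⊆ -111-,0-110
  m15 ⊆ -1-11,-111-
  m20 ⊆ -0100,1-10-
  m21 ⊆ 1-1-1,1-10-
  m23 ⊆ 1-1-1 [E]
  m24 ⊆ -100-,11---
  m25 ⊆ -10-1,-100-,11---
  m26 ⊆ 11--- [E]
  m27 ⊆ -1-11,-10-1,11---
  m28 ⊆ 1-10-,11---
  m29 ⊆ 1-1-1,1-10-,11---
  m30 ⊆ -111-,11---
  m31 ⊆ -1-11,-111-,1-1-1,11---
E = {-100-, 0-011, 1-1-1, 11---}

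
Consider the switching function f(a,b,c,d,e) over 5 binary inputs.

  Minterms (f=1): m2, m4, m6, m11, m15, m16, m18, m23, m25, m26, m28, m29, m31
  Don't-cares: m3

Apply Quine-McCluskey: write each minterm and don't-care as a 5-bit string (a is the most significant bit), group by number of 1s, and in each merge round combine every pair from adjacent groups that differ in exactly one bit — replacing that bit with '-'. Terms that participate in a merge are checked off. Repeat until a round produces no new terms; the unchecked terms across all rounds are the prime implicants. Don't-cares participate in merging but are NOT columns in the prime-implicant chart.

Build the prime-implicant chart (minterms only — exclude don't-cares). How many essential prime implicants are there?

size-2^0 implicants → 00010(✓)  00011(✓)  00100(✓)  00110(✓)  01011(✓)  01111(✓)  10000(✓)  10010(✓)  10111(✓)  11001(✓)  11010(✓)  11100(✓)  11101(✓)  11111(✓)
size-2^1 implicants → -0010  -1111  0-011  00-10  0001-  001-0  01-11  1-010  1-111  100-0  11-01  111-1  1110-
Unchecked terms (primes): -0010, -1111, 0-011, 00-10, 0001-, 001-0, 01-11, 1-010, 1-111, 100-0, 11-01, 111-1, 1110-
Minterm coverage:
  m2 ⊆ -0010,00-10,0001-
  m4 ⊆ 001-0 [E]
  m6 ⊆ 00-10,001-0
  m11 ⊆ 0-011,01-11
  m15 ⊆ -1111,01-11
  m16 ⊆ 100-0 [E]
  m18 ⊆ -0010,1-010,100-0
  m23 ⊆ 1-111 [E]
  m25 ⊆ 11-01 [E]
  m26 ⊆ 1-010 [E]
  m28 ⊆ 1110- [E]
  m29 ⊆ 11-01,111-1,1110-
  m31 ⊆ -1111,1-111,111-1
E = {001-0, 1-010, 1-111, 100-0, 11-01, 1110-}

6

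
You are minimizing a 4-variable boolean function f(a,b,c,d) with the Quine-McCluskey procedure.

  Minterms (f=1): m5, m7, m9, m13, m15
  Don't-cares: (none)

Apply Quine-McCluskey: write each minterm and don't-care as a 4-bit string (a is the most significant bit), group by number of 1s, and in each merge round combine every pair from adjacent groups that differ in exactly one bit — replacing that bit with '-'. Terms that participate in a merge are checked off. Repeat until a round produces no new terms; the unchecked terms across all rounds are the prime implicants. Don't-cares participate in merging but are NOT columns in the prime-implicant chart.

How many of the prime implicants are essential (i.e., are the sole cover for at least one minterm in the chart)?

2

[col 0] 0101*, 0111*, 1001*, 1101*, 1111*
[col 1] -101*, -111*, 01-1*, 1-01, 11-1*
[col 2] -1-1
Prime implicants: -1-1, 1-01
PI chart (minterm → PIs covering it):
  5 | -1-1  (sole → essential)
  7 | -1-1  (sole → essential)
  9 | 1-01  (sole → essential)
  13 | -1-1,1-01
  15 | -1-1  (sole → essential)
Essential prime implicants: -1-1, 1-01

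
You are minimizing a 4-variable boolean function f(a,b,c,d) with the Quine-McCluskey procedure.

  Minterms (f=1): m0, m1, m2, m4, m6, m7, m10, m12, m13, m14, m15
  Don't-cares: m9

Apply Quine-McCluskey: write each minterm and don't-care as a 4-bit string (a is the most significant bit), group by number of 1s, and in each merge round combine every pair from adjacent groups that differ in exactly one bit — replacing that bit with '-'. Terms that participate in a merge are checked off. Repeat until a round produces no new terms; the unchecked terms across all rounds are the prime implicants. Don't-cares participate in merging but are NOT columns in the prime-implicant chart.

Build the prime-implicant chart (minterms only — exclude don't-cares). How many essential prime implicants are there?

2

size-2^0 implicants → 0000(✓)  0001(✓)  0010(✓)  0100(✓)  0110(✓)  0111(✓)  1001(✓)  1010(✓)  1100(✓)  1101(✓)  1110(✓)  1111(✓)
size-2^1 implicants → -001  -010(✓)  -100(✓)  -110(✓)  -111(✓)  0-00(✓)  0-10(✓)  00-0(✓)  000-  01-0(✓)  011-(✓)  1-01  1-10(✓)  11-0(✓)  11-1(✓)  110-(✓)  111-(✓)
size-2^2 implicants → --10  -1-0  -11-  0--0  11--
Unchecked terms (primes): --10, -001, -1-0, -11-, 0--0, 000-, 1-01, 11--
Minterm coverage:
  m0 ⊆ 0--0,000-
  m1 ⊆ -001,000-
  m2 ⊆ --10,0--0
  m4 ⊆ -1-0,0--0
  m6 ⊆ --10,-1-0,-11-,0--0
  m7 ⊆ -11- [E]
  m10 ⊆ --10 [E]
  m12 ⊆ -1-0,11--
  m13 ⊆ 1-01,11--
  m14 ⊆ --10,-1-0,-11-,11--
  m15 ⊆ -11-,11--
E = {--10, -11-}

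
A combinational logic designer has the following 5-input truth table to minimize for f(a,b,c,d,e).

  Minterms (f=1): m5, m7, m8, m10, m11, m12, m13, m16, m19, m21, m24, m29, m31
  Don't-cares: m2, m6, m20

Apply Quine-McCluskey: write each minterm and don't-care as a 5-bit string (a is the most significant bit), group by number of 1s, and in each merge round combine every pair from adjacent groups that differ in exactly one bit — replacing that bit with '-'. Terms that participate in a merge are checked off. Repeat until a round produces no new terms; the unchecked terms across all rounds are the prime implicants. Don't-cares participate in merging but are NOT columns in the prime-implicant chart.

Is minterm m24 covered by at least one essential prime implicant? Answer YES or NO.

[col 0] 00010*, 00101*, 00110*, 00111*, 01000*, 01010*, 01011*, 01100*, 01101*, 10000*, 10011, 10100*, 10101*, 11000*, 11101*, 11111*
[col 1] -0101*, -1000, -1101*, 0-010, 0-101*, 00-10, 001-1, 0011-, 01-00, 010-0, 0101-, 0110-, 1-000, 1-101*, 10-00, 1010-, 111-1
[col 2] --101
Prime implicants: --101, -1000, 0-010, 00-10, 001-1, 0011-, 01-00, 010-0, 0101-, 0110-, 1-000, 10-00, 10011, 1010-, 111-1
PI chart (minterm → PIs covering it):
  5 | --101,001-1
  7 | 001-1,0011-
  8 | -1000,01-00,010-0
  10 | 0-010,010-0,0101-
  11 | 0101-  (sole → essential)
  12 | 01-00,0110-
  13 | --101,0110-
  16 | 1-000,10-00
  19 | 10011  (sole → essential)
  21 | --101,1010-
  24 | -1000,1-000
  29 | --101,111-1
  31 | 111-1  (sole → essential)
Essential prime implicants: 0101-, 10011, 111-1

NO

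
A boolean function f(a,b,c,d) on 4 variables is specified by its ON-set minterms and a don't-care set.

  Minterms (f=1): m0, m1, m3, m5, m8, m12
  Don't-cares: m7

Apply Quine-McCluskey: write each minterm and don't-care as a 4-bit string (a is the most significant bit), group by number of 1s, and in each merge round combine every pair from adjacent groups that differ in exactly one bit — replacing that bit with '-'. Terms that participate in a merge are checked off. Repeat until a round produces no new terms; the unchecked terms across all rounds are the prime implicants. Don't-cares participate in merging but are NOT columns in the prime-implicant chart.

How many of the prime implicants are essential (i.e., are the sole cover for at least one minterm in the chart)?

[col 0] 0000*, 0001*, 0011*, 0101*, 0111*, 1000*, 1100*
[col 1] -000, 0-01*, 0-11*, 00-1*, 000-, 01-1*, 1-00
[col 2] 0--1
Prime implicants: -000, 0--1, 000-, 1-00
PI chart (minterm → PIs covering it):
  0 | -000,000-
  1 | 0--1,000-
  3 | 0--1  (sole → essential)
  5 | 0--1  (sole → essential)
  8 | -000,1-00
  12 | 1-00  (sole → essential)
Essential prime implicants: 0--1, 1-00

2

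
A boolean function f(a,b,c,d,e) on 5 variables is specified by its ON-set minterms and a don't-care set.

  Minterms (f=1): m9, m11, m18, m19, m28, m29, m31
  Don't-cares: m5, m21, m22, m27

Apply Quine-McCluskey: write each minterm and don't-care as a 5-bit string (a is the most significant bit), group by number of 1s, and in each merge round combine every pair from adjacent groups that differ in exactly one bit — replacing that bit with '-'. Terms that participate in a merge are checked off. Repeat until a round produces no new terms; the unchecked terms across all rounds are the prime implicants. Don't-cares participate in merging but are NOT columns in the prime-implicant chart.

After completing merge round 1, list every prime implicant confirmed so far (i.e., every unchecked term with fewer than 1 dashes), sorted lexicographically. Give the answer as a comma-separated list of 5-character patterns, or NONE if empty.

[col 0] 00101*, 01001*, 01011*, 10010*, 10011*, 10101*, 10110*, 11011*, 11100*, 11101*, 11111*
[col 1] -0101, -1011, 010-1, 1-011, 1-101, 10-10, 1001-, 11-11, 111-1, 1110-
Prime implicants: -0101, -1011, 010-1, 1-011, 1-101, 10-10, 1001-, 11-11, 111-1, 1110-

NONE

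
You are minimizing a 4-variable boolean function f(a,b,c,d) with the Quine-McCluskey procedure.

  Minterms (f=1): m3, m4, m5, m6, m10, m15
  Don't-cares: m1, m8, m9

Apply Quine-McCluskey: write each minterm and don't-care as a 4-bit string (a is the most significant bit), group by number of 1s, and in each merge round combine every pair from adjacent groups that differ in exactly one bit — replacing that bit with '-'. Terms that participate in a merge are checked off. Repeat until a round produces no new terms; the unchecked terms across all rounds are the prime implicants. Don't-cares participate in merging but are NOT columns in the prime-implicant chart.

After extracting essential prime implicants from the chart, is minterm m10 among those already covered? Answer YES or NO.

Round 0: 0001✓ 0011✓ 0100✓ 0101✓ 0110✓ 1000✓ 1001✓ 1010✓ 1111
Round 1: -001 0-01 00-1 01-0 010- 10-0 100-
PIs = {-001, 0-01, 00-1, 01-0, 010-, 10-0, 100-, 1111}
Coverage chart:
  m3: 00-1 ←essential
  m4: 01-0,010-
  m5: 0-01,010-
  m6: 01-0 ←essential
  m10: 10-0 ←essential
  m15: 1111 ←essential
Essential: 00-1, 01-0, 10-0, 1111

YES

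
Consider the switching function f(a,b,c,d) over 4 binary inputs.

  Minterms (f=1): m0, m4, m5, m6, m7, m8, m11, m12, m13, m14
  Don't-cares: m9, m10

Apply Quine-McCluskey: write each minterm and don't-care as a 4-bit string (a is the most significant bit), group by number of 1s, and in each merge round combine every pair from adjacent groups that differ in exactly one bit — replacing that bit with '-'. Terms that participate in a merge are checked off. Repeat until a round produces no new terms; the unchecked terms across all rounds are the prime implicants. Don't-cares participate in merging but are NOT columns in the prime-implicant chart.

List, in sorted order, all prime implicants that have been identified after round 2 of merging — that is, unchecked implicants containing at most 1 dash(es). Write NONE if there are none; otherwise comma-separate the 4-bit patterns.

NONE

size-2^0 implicants → 0000(✓)  0100(✓)  0101(✓)  0110(✓)  0111(✓)  1000(✓)  1001(✓)  1010(✓)  1011(✓)  1100(✓)  1101(✓)  1110(✓)
size-2^1 implicants → -000(✓)  -100(✓)  -101(✓)  -110(✓)  0-00(✓)  01-0(✓)  01-1(✓)  010-(✓)  011-(✓)  1-00(✓)  1-01(✓)  1-10(✓)  10-0(✓)  10-1(✓)  100-(✓)  101-(✓)  11-0(✓)  110-(✓)
size-2^2 implicants → --00  -1-0  -10-  01--  1--0  1-0-  10--
Unchecked terms (primes): --00, -1-0, -10-, 01--, 1--0, 1-0-, 10--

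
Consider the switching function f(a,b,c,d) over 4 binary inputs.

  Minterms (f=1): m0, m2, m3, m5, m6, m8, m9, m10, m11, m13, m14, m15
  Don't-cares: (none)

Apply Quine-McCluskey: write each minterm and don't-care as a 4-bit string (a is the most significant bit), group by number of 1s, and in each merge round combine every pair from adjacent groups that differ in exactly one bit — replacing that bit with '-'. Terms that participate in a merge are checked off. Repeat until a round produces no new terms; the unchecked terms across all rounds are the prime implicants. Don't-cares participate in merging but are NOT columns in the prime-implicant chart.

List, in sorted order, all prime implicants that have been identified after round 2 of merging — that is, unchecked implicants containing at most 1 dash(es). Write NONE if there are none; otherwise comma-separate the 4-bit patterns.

Round 0: 0000✓ 0010✓ 0011✓ 0101✓ 0110✓ 1000✓ 1001✓ 1010✓ 1011✓ 1101✓ 1110✓ 1111✓
Round 1: -000✓ -010✓ -011✓ -101 -110✓ 0-10✓ 00-0✓ 001-✓ 1-01✓ 1-10✓ 1-11✓ 10-0✓ 10-1✓ 100-✓ 101-✓ 11-1✓ 111-✓
Round 2: --10 -0-0 -01- 1--1 1-1- 10--
PIs = {--10, -0-0, -01-, -101, 1--1, 1-1-, 10--}

-101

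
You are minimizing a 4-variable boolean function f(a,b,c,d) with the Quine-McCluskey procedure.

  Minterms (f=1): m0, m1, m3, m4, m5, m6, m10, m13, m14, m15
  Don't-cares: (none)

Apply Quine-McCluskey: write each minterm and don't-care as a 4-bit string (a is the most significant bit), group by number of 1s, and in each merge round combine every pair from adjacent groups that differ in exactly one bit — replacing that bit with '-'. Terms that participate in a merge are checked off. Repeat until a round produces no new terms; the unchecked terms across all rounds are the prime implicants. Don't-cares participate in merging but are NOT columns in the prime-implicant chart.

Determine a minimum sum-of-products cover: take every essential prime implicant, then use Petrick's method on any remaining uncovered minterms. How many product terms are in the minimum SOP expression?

5

size-2^0 implicants → 0000(✓)  0001(✓)  0011(✓)  0100(✓)  0101(✓)  0110(✓)  1010(✓)  1101(✓)  1110(✓)  1111(✓)
size-2^1 implicants → -101  -110  0-00(✓)  0-01(✓)  00-1  000-(✓)  01-0  010-(✓)  1-10  11-1  111-
size-2^2 implicants → 0-0-
Unchecked terms (primes): -101, -110, 0-0-, 00-1, 01-0, 1-10, 11-1, 111-
Minterm coverage:
  m0 ⊆ 0-0- [E]
  m1 ⊆ 0-0-,00-1
  m3 ⊆ 00-1 [E]
  m4 ⊆ 0-0-,01-0
  m5 ⊆ -101,0-0-
  m6 ⊆ -110,01-0
  m10 ⊆ 1-10 [E]
  m13 ⊆ -101,11-1
  m14 ⊆ -110,1-10,111-
  m15 ⊆ 11-1,111-
E = {0-0-, 00-1, 1-10}
Petrick residual → -110, 11-1
Cover = bcd' + a'c' + a'b'd + acd' + abd  |cover|=5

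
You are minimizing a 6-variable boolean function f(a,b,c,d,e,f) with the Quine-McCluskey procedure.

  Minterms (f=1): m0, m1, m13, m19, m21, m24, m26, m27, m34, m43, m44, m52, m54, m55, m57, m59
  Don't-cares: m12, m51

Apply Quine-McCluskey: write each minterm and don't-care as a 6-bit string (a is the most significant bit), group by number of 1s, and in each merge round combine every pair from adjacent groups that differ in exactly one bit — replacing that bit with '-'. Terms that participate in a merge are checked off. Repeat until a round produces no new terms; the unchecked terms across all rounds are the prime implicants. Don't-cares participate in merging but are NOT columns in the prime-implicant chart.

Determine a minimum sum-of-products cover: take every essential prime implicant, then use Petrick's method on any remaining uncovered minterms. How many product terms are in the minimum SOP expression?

Round 0: 000000✓ 000001✓ 001100✓ 001101✓ 010011✓ 010101 011000✓ 011010✓ 011011✓ 100010 101011✓ 101100✓ 110011✓ 110100✓ 110110✓ 110111✓ 111001✓ 111011✓
Round 1: -01100 -10011✓ -11011✓ 00000- 00110- 01-011✓ 0110-0 01101- 1-1011 11-011✓ 110-11 1101-0 11011- 1110-1
Round 2: -1-011
PIs = {-01100, -1-011, 00000-, 00110-, 010101, 0110-0, 01101-, 1-1011, 100010, 110-11, 1101-0, 11011-, 1110-1}
Coverage chart:
  m0: 00000- ←essential
  m1: 00000- ←essential
  m13: 00110- ←essential
  m19: -1-011 ←essential
  m21: 010101 ←essential
  m24: 0110-0 ←essential
  m26: 0110-0,01101-
  m27: -1-011,01101-
  m34: 100010 ←essential
  m43: 1-1011 ←essential
  m44: -01100 ←essential
  m52: 1101-0 ←essential
  m54: 1101-0,11011-
  m55: 110-11,11011-
  m57: 1110-1 ←essential
  m59: -1-011,1-1011,1110-1
Essential: -01100, -1-011, 00000-, 00110-, 010101, 0110-0, 1-1011, 100010, 1101-0, 1110-1
Petrick residual → 110-11
Min cover (11 terms): b'cde'f' + bd'ef + a'b'c'd'e' + a'b'cde' + a'bc'de'f + a'bcd'f' + acd'ef + ab'c'd'ef' + abc'ef + abc'df' + abcd'f

11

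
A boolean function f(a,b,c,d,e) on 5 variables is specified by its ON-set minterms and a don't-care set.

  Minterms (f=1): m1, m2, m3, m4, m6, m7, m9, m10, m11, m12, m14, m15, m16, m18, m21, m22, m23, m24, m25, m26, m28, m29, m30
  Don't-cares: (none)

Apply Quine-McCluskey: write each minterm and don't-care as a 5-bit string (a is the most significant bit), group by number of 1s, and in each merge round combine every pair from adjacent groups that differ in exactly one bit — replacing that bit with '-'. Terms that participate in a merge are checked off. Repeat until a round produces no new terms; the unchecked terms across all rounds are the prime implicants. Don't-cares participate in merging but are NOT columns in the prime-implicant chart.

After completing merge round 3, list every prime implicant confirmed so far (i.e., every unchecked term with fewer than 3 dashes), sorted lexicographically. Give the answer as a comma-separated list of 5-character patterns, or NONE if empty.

-011-, -1001, -11-0, 0-0-1, 0-1-0, 1-0-0, 1-101, 101-1, 11--0, 11-0-

size-2^0 implicants → 00001(✓)  00010(✓)  00011(✓)  00100(✓)  00110(✓)  00111(✓)  01001(✓)  01010(✓)  01011(✓)  01100(✓)  01110(✓)  01111(✓)  10000(✓)  10010(✓)  10101(✓)  10110(✓)  10111(✓)  11000(✓)  11001(✓)  11010(✓)  11100(✓)  11101(✓)  11110(✓)
size-2^1 implicants → -0010(✓)  -0110(✓)  -0111(✓)  -1001  -1010(✓)  -1100(✓)  -1110(✓)  0-001(✓)  0-010(✓)  0-011(✓)  0-100(✓)  0-110(✓)  0-111(✓)  00-10(✓)  00-11(✓)  000-1(✓)  0001-(✓)  001-0(✓)  0011-(✓)  01-10(✓)  01-11(✓)  010-1(✓)  0101-(✓)  011-0(✓)  0111-(✓)  1-000(✓)  1-010(✓)  1-101  1-110(✓)  10-10(✓)  100-0(✓)  101-1  1011-(✓)  11-00(✓)  11-01(✓)  11-10(✓)  110-0(✓)  1100-(✓)  111-0(✓)  1110-(✓)
size-2^2 implicants → --010(✓)  --110(✓)  -0-10(✓)  -011-  -1-10(✓)  -11-0  0--10(✓)  0--11(✓)  0-0-1  0-01-(✓)  0-1-0  0-11-(✓)  00-1-(✓)  01-1-(✓)  1--10(✓)  1-0-0  11--0  11-0-
size-2^3 implicants → ---10  0--1-
Unchecked terms (primes): ---10, -011-, -1001, -11-0, 0--1-, 0-0-1, 0-1-0, 1-0-0, 1-101, 101-1, 11--0, 11-0-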